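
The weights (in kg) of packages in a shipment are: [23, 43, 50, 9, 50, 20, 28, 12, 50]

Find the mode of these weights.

50

Step 1: Count the frequency of each value:
  9: appears 1 time(s)
  12: appears 1 time(s)
  20: appears 1 time(s)
  23: appears 1 time(s)
  28: appears 1 time(s)
  43: appears 1 time(s)
  50: appears 3 time(s)
Step 2: The value 50 appears most frequently (3 times).
Step 3: Mode = 50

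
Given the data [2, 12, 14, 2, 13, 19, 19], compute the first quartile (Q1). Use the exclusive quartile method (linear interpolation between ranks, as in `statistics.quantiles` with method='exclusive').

2

Step 1: Sort the data: [2, 2, 12, 13, 14, 19, 19]
Step 2: n = 7
Step 3: Using the exclusive quartile method:
  Q1 = 2
  Q2 (median) = 13
  Q3 = 19
  IQR = Q3 - Q1 = 19 - 2 = 17
Step 4: Q1 = 2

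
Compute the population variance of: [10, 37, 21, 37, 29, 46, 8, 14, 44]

189.7778

Step 1: Compute the mean: (10 + 37 + 21 + 37 + 29 + 46 + 8 + 14 + 44) / 9 = 27.3333
Step 2: Compute squared deviations from the mean:
  (10 - 27.3333)^2 = 300.4444
  (37 - 27.3333)^2 = 93.4444
  (21 - 27.3333)^2 = 40.1111
  (37 - 27.3333)^2 = 93.4444
  (29 - 27.3333)^2 = 2.7778
  (46 - 27.3333)^2 = 348.4444
  (8 - 27.3333)^2 = 373.7778
  (14 - 27.3333)^2 = 177.7778
  (44 - 27.3333)^2 = 277.7778
Step 3: Sum of squared deviations = 1708
Step 4: Population variance = 1708 / 9 = 189.7778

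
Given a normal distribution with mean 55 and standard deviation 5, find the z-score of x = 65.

2

Step 1: Recall the z-score formula: z = (x - mu) / sigma
Step 2: Substitute values: z = (65 - 55) / 5
Step 3: z = 10 / 5 = 2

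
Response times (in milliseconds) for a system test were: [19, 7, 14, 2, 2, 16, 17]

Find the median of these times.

14

Step 1: Sort the data in ascending order: [2, 2, 7, 14, 16, 17, 19]
Step 2: The number of values is n = 7.
Step 3: Since n is odd, the median is the middle value at position 4: 14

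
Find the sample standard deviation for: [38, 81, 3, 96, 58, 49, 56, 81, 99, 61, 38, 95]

28.8899

Step 1: Compute the mean: 62.9167
Step 2: Sum of squared deviations from the mean: 9180.9167
Step 3: Sample variance = 9180.9167 / 11 = 834.6288
Step 4: Standard deviation = sqrt(834.6288) = 28.8899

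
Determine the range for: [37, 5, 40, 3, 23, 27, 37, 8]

37

Step 1: Identify the maximum value: max = 40
Step 2: Identify the minimum value: min = 3
Step 3: Range = max - min = 40 - 3 = 37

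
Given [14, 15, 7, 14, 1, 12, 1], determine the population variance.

32.4082

Step 1: Compute the mean: (14 + 15 + 7 + 14 + 1 + 12 + 1) / 7 = 9.1429
Step 2: Compute squared deviations from the mean:
  (14 - 9.1429)^2 = 23.5918
  (15 - 9.1429)^2 = 34.3061
  (7 - 9.1429)^2 = 4.5918
  (14 - 9.1429)^2 = 23.5918
  (1 - 9.1429)^2 = 66.3061
  (12 - 9.1429)^2 = 8.1633
  (1 - 9.1429)^2 = 66.3061
Step 3: Sum of squared deviations = 226.8571
Step 4: Population variance = 226.8571 / 7 = 32.4082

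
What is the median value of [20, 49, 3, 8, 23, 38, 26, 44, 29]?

26

Step 1: Sort the data in ascending order: [3, 8, 20, 23, 26, 29, 38, 44, 49]
Step 2: The number of values is n = 9.
Step 3: Since n is odd, the median is the middle value at position 5: 26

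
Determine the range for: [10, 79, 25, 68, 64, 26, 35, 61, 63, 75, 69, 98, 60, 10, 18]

88

Step 1: Identify the maximum value: max = 98
Step 2: Identify the minimum value: min = 10
Step 3: Range = max - min = 98 - 10 = 88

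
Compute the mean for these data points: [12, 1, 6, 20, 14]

10.6

Step 1: Sum all values: 12 + 1 + 6 + 20 + 14 = 53
Step 2: Count the number of values: n = 5
Step 3: Mean = sum / n = 53 / 5 = 10.6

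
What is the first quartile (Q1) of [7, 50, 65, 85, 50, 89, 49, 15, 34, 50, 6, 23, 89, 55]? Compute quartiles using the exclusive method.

21

Step 1: Sort the data: [6, 7, 15, 23, 34, 49, 50, 50, 50, 55, 65, 85, 89, 89]
Step 2: n = 14
Step 3: Using the exclusive quartile method:
  Q1 = 21
  Q2 (median) = 50
  Q3 = 70
  IQR = Q3 - Q1 = 70 - 21 = 49
Step 4: Q1 = 21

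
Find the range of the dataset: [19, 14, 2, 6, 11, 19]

17

Step 1: Identify the maximum value: max = 19
Step 2: Identify the minimum value: min = 2
Step 3: Range = max - min = 19 - 2 = 17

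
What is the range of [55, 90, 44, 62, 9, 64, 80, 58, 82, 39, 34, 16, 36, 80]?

81

Step 1: Identify the maximum value: max = 90
Step 2: Identify the minimum value: min = 9
Step 3: Range = max - min = 90 - 9 = 81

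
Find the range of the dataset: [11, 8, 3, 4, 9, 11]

8

Step 1: Identify the maximum value: max = 11
Step 2: Identify the minimum value: min = 3
Step 3: Range = max - min = 11 - 3 = 8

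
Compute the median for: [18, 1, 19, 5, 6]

6

Step 1: Sort the data in ascending order: [1, 5, 6, 18, 19]
Step 2: The number of values is n = 5.
Step 3: Since n is odd, the median is the middle value at position 3: 6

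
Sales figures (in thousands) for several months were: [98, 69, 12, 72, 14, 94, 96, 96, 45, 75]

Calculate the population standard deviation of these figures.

31.2776

Step 1: Compute the mean: 67.1
Step 2: Sum of squared deviations from the mean: 9782.9
Step 3: Population variance = 9782.9 / 10 = 978.29
Step 4: Standard deviation = sqrt(978.29) = 31.2776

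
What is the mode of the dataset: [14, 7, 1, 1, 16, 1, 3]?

1

Step 1: Count the frequency of each value:
  1: appears 3 time(s)
  3: appears 1 time(s)
  7: appears 1 time(s)
  14: appears 1 time(s)
  16: appears 1 time(s)
Step 2: The value 1 appears most frequently (3 times).
Step 3: Mode = 1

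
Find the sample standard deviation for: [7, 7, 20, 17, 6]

6.5803

Step 1: Compute the mean: 11.4
Step 2: Sum of squared deviations from the mean: 173.2
Step 3: Sample variance = 173.2 / 4 = 43.3
Step 4: Standard deviation = sqrt(43.3) = 6.5803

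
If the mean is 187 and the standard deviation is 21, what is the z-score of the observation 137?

-2.381

Step 1: Recall the z-score formula: z = (x - mu) / sigma
Step 2: Substitute values: z = (137 - 187) / 21
Step 3: z = -50 / 21 = -2.381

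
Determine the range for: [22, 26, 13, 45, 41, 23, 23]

32

Step 1: Identify the maximum value: max = 45
Step 2: Identify the minimum value: min = 13
Step 3: Range = max - min = 45 - 13 = 32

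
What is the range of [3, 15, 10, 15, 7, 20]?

17

Step 1: Identify the maximum value: max = 20
Step 2: Identify the minimum value: min = 3
Step 3: Range = max - min = 20 - 3 = 17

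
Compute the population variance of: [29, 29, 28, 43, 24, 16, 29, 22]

52.75

Step 1: Compute the mean: (29 + 29 + 28 + 43 + 24 + 16 + 29 + 22) / 8 = 27.5
Step 2: Compute squared deviations from the mean:
  (29 - 27.5)^2 = 2.25
  (29 - 27.5)^2 = 2.25
  (28 - 27.5)^2 = 0.25
  (43 - 27.5)^2 = 240.25
  (24 - 27.5)^2 = 12.25
  (16 - 27.5)^2 = 132.25
  (29 - 27.5)^2 = 2.25
  (22 - 27.5)^2 = 30.25
Step 3: Sum of squared deviations = 422
Step 4: Population variance = 422 / 8 = 52.75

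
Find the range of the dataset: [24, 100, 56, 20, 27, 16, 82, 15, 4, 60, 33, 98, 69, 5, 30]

96

Step 1: Identify the maximum value: max = 100
Step 2: Identify the minimum value: min = 4
Step 3: Range = max - min = 100 - 4 = 96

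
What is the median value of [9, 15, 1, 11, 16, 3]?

10

Step 1: Sort the data in ascending order: [1, 3, 9, 11, 15, 16]
Step 2: The number of values is n = 6.
Step 3: Since n is even, the median is the average of positions 3 and 4:
  Median = (9 + 11) / 2 = 10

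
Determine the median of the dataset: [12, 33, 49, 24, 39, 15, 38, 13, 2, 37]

28.5

Step 1: Sort the data in ascending order: [2, 12, 13, 15, 24, 33, 37, 38, 39, 49]
Step 2: The number of values is n = 10.
Step 3: Since n is even, the median is the average of positions 5 and 6:
  Median = (24 + 33) / 2 = 28.5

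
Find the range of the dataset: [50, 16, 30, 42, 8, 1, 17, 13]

49

Step 1: Identify the maximum value: max = 50
Step 2: Identify the minimum value: min = 1
Step 3: Range = max - min = 50 - 1 = 49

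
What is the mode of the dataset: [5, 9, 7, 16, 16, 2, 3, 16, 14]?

16

Step 1: Count the frequency of each value:
  2: appears 1 time(s)
  3: appears 1 time(s)
  5: appears 1 time(s)
  7: appears 1 time(s)
  9: appears 1 time(s)
  14: appears 1 time(s)
  16: appears 3 time(s)
Step 2: The value 16 appears most frequently (3 times).
Step 3: Mode = 16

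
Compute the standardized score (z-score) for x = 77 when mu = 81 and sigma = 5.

-0.8

Step 1: Recall the z-score formula: z = (x - mu) / sigma
Step 2: Substitute values: z = (77 - 81) / 5
Step 3: z = -4 / 5 = -0.8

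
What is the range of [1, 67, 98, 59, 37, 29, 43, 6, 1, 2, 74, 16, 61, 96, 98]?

97

Step 1: Identify the maximum value: max = 98
Step 2: Identify the minimum value: min = 1
Step 3: Range = max - min = 98 - 1 = 97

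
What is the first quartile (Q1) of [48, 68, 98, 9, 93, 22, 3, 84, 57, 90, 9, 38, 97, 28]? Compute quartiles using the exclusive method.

18.75

Step 1: Sort the data: [3, 9, 9, 22, 28, 38, 48, 57, 68, 84, 90, 93, 97, 98]
Step 2: n = 14
Step 3: Using the exclusive quartile method:
  Q1 = 18.75
  Q2 (median) = 52.5
  Q3 = 90.75
  IQR = Q3 - Q1 = 90.75 - 18.75 = 72
Step 4: Q1 = 18.75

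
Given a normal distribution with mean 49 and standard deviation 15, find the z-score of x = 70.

1.4

Step 1: Recall the z-score formula: z = (x - mu) / sigma
Step 2: Substitute values: z = (70 - 49) / 15
Step 3: z = 21 / 15 = 1.4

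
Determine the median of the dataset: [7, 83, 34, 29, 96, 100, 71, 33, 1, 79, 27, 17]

33.5

Step 1: Sort the data in ascending order: [1, 7, 17, 27, 29, 33, 34, 71, 79, 83, 96, 100]
Step 2: The number of values is n = 12.
Step 3: Since n is even, the median is the average of positions 6 and 7:
  Median = (33 + 34) / 2 = 33.5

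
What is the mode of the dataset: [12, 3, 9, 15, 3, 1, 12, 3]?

3

Step 1: Count the frequency of each value:
  1: appears 1 time(s)
  3: appears 3 time(s)
  9: appears 1 time(s)
  12: appears 2 time(s)
  15: appears 1 time(s)
Step 2: The value 3 appears most frequently (3 times).
Step 3: Mode = 3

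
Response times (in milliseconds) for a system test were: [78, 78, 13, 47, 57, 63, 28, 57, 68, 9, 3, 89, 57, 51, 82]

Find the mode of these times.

57

Step 1: Count the frequency of each value:
  3: appears 1 time(s)
  9: appears 1 time(s)
  13: appears 1 time(s)
  28: appears 1 time(s)
  47: appears 1 time(s)
  51: appears 1 time(s)
  57: appears 3 time(s)
  63: appears 1 time(s)
  68: appears 1 time(s)
  78: appears 2 time(s)
  82: appears 1 time(s)
  89: appears 1 time(s)
Step 2: The value 57 appears most frequently (3 times).
Step 3: Mode = 57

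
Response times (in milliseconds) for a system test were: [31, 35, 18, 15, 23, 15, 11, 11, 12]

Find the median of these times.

15

Step 1: Sort the data in ascending order: [11, 11, 12, 15, 15, 18, 23, 31, 35]
Step 2: The number of values is n = 9.
Step 3: Since n is odd, the median is the middle value at position 5: 15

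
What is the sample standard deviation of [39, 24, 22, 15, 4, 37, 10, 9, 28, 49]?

14.6822

Step 1: Compute the mean: 23.7
Step 2: Sum of squared deviations from the mean: 1940.1
Step 3: Sample variance = 1940.1 / 9 = 215.5667
Step 4: Standard deviation = sqrt(215.5667) = 14.6822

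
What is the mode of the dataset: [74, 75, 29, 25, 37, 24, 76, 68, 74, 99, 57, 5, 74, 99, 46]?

74

Step 1: Count the frequency of each value:
  5: appears 1 time(s)
  24: appears 1 time(s)
  25: appears 1 time(s)
  29: appears 1 time(s)
  37: appears 1 time(s)
  46: appears 1 time(s)
  57: appears 1 time(s)
  68: appears 1 time(s)
  74: appears 3 time(s)
  75: appears 1 time(s)
  76: appears 1 time(s)
  99: appears 2 time(s)
Step 2: The value 74 appears most frequently (3 times).
Step 3: Mode = 74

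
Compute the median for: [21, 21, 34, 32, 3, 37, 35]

32

Step 1: Sort the data in ascending order: [3, 21, 21, 32, 34, 35, 37]
Step 2: The number of values is n = 7.
Step 3: Since n is odd, the median is the middle value at position 4: 32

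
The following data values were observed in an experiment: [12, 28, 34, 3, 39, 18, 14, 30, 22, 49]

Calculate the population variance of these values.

171.89

Step 1: Compute the mean: (12 + 28 + 34 + 3 + 39 + 18 + 14 + 30 + 22 + 49) / 10 = 24.9
Step 2: Compute squared deviations from the mean:
  (12 - 24.9)^2 = 166.41
  (28 - 24.9)^2 = 9.61
  (34 - 24.9)^2 = 82.81
  (3 - 24.9)^2 = 479.61
  (39 - 24.9)^2 = 198.81
  (18 - 24.9)^2 = 47.61
  (14 - 24.9)^2 = 118.81
  (30 - 24.9)^2 = 26.01
  (22 - 24.9)^2 = 8.41
  (49 - 24.9)^2 = 580.81
Step 3: Sum of squared deviations = 1718.9
Step 4: Population variance = 1718.9 / 10 = 171.89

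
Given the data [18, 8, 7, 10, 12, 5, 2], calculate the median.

8

Step 1: Sort the data in ascending order: [2, 5, 7, 8, 10, 12, 18]
Step 2: The number of values is n = 7.
Step 3: Since n is odd, the median is the middle value at position 4: 8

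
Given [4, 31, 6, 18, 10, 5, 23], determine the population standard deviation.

9.6129

Step 1: Compute the mean: 13.8571
Step 2: Sum of squared deviations from the mean: 646.8571
Step 3: Population variance = 646.8571 / 7 = 92.4082
Step 4: Standard deviation = sqrt(92.4082) = 9.6129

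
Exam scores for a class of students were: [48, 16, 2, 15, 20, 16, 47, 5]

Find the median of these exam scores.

16

Step 1: Sort the data in ascending order: [2, 5, 15, 16, 16, 20, 47, 48]
Step 2: The number of values is n = 8.
Step 3: Since n is even, the median is the average of positions 4 and 5:
  Median = (16 + 16) / 2 = 16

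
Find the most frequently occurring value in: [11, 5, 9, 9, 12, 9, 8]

9

Step 1: Count the frequency of each value:
  5: appears 1 time(s)
  8: appears 1 time(s)
  9: appears 3 time(s)
  11: appears 1 time(s)
  12: appears 1 time(s)
Step 2: The value 9 appears most frequently (3 times).
Step 3: Mode = 9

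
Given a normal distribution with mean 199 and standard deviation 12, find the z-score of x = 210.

0.9167

Step 1: Recall the z-score formula: z = (x - mu) / sigma
Step 2: Substitute values: z = (210 - 199) / 12
Step 3: z = 11 / 12 = 0.9167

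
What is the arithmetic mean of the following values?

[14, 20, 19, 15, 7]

15

Step 1: Sum all values: 14 + 20 + 19 + 15 + 7 = 75
Step 2: Count the number of values: n = 5
Step 3: Mean = sum / n = 75 / 5 = 15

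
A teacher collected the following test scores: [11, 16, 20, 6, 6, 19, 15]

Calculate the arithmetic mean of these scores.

13.2857

Step 1: Sum all values: 11 + 16 + 20 + 6 + 6 + 19 + 15 = 93
Step 2: Count the number of values: n = 7
Step 3: Mean = sum / n = 93 / 7 = 13.2857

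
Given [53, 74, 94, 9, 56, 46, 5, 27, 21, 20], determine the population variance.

764.65

Step 1: Compute the mean: (53 + 74 + 94 + 9 + 56 + 46 + 5 + 27 + 21 + 20) / 10 = 40.5
Step 2: Compute squared deviations from the mean:
  (53 - 40.5)^2 = 156.25
  (74 - 40.5)^2 = 1122.25
  (94 - 40.5)^2 = 2862.25
  (9 - 40.5)^2 = 992.25
  (56 - 40.5)^2 = 240.25
  (46 - 40.5)^2 = 30.25
  (5 - 40.5)^2 = 1260.25
  (27 - 40.5)^2 = 182.25
  (21 - 40.5)^2 = 380.25
  (20 - 40.5)^2 = 420.25
Step 3: Sum of squared deviations = 7646.5
Step 4: Population variance = 7646.5 / 10 = 764.65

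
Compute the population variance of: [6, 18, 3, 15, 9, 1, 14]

35.6735

Step 1: Compute the mean: (6 + 18 + 3 + 15 + 9 + 1 + 14) / 7 = 9.4286
Step 2: Compute squared deviations from the mean:
  (6 - 9.4286)^2 = 11.7551
  (18 - 9.4286)^2 = 73.4694
  (3 - 9.4286)^2 = 41.3265
  (15 - 9.4286)^2 = 31.0408
  (9 - 9.4286)^2 = 0.1837
  (1 - 9.4286)^2 = 71.0408
  (14 - 9.4286)^2 = 20.898
Step 3: Sum of squared deviations = 249.7143
Step 4: Population variance = 249.7143 / 7 = 35.6735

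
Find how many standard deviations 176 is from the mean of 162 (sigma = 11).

1.2727

Step 1: Recall the z-score formula: z = (x - mu) / sigma
Step 2: Substitute values: z = (176 - 162) / 11
Step 3: z = 14 / 11 = 1.2727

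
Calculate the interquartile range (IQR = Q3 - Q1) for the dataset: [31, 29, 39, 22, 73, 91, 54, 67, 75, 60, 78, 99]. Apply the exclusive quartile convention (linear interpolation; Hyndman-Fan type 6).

44.25

Step 1: Sort the data: [22, 29, 31, 39, 54, 60, 67, 73, 75, 78, 91, 99]
Step 2: n = 12
Step 3: Using the exclusive quartile method:
  Q1 = 33
  Q2 (median) = 63.5
  Q3 = 77.25
  IQR = Q3 - Q1 = 77.25 - 33 = 44.25
Step 4: IQR = 44.25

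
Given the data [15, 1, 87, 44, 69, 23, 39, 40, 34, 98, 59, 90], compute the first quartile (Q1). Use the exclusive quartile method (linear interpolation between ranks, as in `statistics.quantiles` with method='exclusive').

25.75

Step 1: Sort the data: [1, 15, 23, 34, 39, 40, 44, 59, 69, 87, 90, 98]
Step 2: n = 12
Step 3: Using the exclusive quartile method:
  Q1 = 25.75
  Q2 (median) = 42
  Q3 = 82.5
  IQR = Q3 - Q1 = 82.5 - 25.75 = 56.75
Step 4: Q1 = 25.75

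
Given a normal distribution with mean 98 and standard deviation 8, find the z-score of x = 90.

-1

Step 1: Recall the z-score formula: z = (x - mu) / sigma
Step 2: Substitute values: z = (90 - 98) / 8
Step 3: z = -8 / 8 = -1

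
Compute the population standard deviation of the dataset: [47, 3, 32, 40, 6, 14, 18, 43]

16.1859

Step 1: Compute the mean: 25.375
Step 2: Sum of squared deviations from the mean: 2095.875
Step 3: Population variance = 2095.875 / 8 = 261.9844
Step 4: Standard deviation = sqrt(261.9844) = 16.1859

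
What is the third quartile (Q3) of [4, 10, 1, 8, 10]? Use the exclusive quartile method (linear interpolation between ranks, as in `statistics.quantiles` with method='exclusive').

10

Step 1: Sort the data: [1, 4, 8, 10, 10]
Step 2: n = 5
Step 3: Using the exclusive quartile method:
  Q1 = 2.5
  Q2 (median) = 8
  Q3 = 10
  IQR = Q3 - Q1 = 10 - 2.5 = 7.5
Step 4: Q3 = 10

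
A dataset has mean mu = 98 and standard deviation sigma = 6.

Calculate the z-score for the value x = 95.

-0.5

Step 1: Recall the z-score formula: z = (x - mu) / sigma
Step 2: Substitute values: z = (95 - 98) / 6
Step 3: z = -3 / 6 = -0.5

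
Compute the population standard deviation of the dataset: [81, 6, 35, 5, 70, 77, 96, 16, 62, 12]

33.13

Step 1: Compute the mean: 46
Step 2: Sum of squared deviations from the mean: 10976
Step 3: Population variance = 10976 / 10 = 1097.6
Step 4: Standard deviation = sqrt(1097.6) = 33.13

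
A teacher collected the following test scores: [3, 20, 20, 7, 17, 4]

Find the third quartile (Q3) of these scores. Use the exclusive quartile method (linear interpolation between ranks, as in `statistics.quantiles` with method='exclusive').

20

Step 1: Sort the data: [3, 4, 7, 17, 20, 20]
Step 2: n = 6
Step 3: Using the exclusive quartile method:
  Q1 = 3.75
  Q2 (median) = 12
  Q3 = 20
  IQR = Q3 - Q1 = 20 - 3.75 = 16.25
Step 4: Q3 = 20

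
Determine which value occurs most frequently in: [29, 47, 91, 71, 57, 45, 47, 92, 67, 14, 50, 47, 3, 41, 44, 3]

47

Step 1: Count the frequency of each value:
  3: appears 2 time(s)
  14: appears 1 time(s)
  29: appears 1 time(s)
  41: appears 1 time(s)
  44: appears 1 time(s)
  45: appears 1 time(s)
  47: appears 3 time(s)
  50: appears 1 time(s)
  57: appears 1 time(s)
  67: appears 1 time(s)
  71: appears 1 time(s)
  91: appears 1 time(s)
  92: appears 1 time(s)
Step 2: The value 47 appears most frequently (3 times).
Step 3: Mode = 47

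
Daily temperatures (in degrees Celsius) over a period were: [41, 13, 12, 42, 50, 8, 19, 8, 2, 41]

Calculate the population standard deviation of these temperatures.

16.9186

Step 1: Compute the mean: 23.6
Step 2: Sum of squared deviations from the mean: 2862.4
Step 3: Population variance = 2862.4 / 10 = 286.24
Step 4: Standard deviation = sqrt(286.24) = 16.9186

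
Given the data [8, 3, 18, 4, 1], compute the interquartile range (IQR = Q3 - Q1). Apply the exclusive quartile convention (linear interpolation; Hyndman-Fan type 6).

11

Step 1: Sort the data: [1, 3, 4, 8, 18]
Step 2: n = 5
Step 3: Using the exclusive quartile method:
  Q1 = 2
  Q2 (median) = 4
  Q3 = 13
  IQR = Q3 - Q1 = 13 - 2 = 11
Step 4: IQR = 11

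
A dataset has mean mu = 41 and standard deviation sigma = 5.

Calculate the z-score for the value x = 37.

-0.8

Step 1: Recall the z-score formula: z = (x - mu) / sigma
Step 2: Substitute values: z = (37 - 41) / 5
Step 3: z = -4 / 5 = -0.8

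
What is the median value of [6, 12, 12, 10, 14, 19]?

12

Step 1: Sort the data in ascending order: [6, 10, 12, 12, 14, 19]
Step 2: The number of values is n = 6.
Step 3: Since n is even, the median is the average of positions 3 and 4:
  Median = (12 + 12) / 2 = 12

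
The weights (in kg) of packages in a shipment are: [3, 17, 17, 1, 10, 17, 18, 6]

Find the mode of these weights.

17

Step 1: Count the frequency of each value:
  1: appears 1 time(s)
  3: appears 1 time(s)
  6: appears 1 time(s)
  10: appears 1 time(s)
  17: appears 3 time(s)
  18: appears 1 time(s)
Step 2: The value 17 appears most frequently (3 times).
Step 3: Mode = 17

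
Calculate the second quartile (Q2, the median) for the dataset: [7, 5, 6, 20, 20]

7

Step 1: Sort the data: [5, 6, 7, 20, 20]
Step 2: n = 5
Step 3: Q2 is the median. Since n is odd, it is the middle value at position 3: 7
Step 4: Q2 = 7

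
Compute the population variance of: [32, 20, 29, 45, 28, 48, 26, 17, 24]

97.6543

Step 1: Compute the mean: (32 + 20 + 29 + 45 + 28 + 48 + 26 + 17 + 24) / 9 = 29.8889
Step 2: Compute squared deviations from the mean:
  (32 - 29.8889)^2 = 4.4568
  (20 - 29.8889)^2 = 97.7901
  (29 - 29.8889)^2 = 0.7901
  (45 - 29.8889)^2 = 228.3457
  (28 - 29.8889)^2 = 3.5679
  (48 - 29.8889)^2 = 328.0123
  (26 - 29.8889)^2 = 15.1235
  (17 - 29.8889)^2 = 166.1235
  (24 - 29.8889)^2 = 34.679
Step 3: Sum of squared deviations = 878.8889
Step 4: Population variance = 878.8889 / 9 = 97.6543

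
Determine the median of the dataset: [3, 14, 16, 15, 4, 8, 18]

14

Step 1: Sort the data in ascending order: [3, 4, 8, 14, 15, 16, 18]
Step 2: The number of values is n = 7.
Step 3: Since n is odd, the median is the middle value at position 4: 14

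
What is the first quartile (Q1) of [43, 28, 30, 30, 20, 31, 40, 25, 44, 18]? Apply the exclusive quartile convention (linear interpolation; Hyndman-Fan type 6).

23.75

Step 1: Sort the data: [18, 20, 25, 28, 30, 30, 31, 40, 43, 44]
Step 2: n = 10
Step 3: Using the exclusive quartile method:
  Q1 = 23.75
  Q2 (median) = 30
  Q3 = 40.75
  IQR = Q3 - Q1 = 40.75 - 23.75 = 17
Step 4: Q1 = 23.75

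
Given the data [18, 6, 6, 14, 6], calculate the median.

6

Step 1: Sort the data in ascending order: [6, 6, 6, 14, 18]
Step 2: The number of values is n = 5.
Step 3: Since n is odd, the median is the middle value at position 3: 6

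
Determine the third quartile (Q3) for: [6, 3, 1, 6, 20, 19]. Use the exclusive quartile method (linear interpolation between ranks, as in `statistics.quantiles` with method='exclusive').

19.25

Step 1: Sort the data: [1, 3, 6, 6, 19, 20]
Step 2: n = 6
Step 3: Using the exclusive quartile method:
  Q1 = 2.5
  Q2 (median) = 6
  Q3 = 19.25
  IQR = Q3 - Q1 = 19.25 - 2.5 = 16.75
Step 4: Q3 = 19.25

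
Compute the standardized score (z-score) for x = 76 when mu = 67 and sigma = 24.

0.375

Step 1: Recall the z-score formula: z = (x - mu) / sigma
Step 2: Substitute values: z = (76 - 67) / 24
Step 3: z = 9 / 24 = 0.375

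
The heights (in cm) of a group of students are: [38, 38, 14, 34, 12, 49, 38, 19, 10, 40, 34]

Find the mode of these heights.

38

Step 1: Count the frequency of each value:
  10: appears 1 time(s)
  12: appears 1 time(s)
  14: appears 1 time(s)
  19: appears 1 time(s)
  34: appears 2 time(s)
  38: appears 3 time(s)
  40: appears 1 time(s)
  49: appears 1 time(s)
Step 2: The value 38 appears most frequently (3 times).
Step 3: Mode = 38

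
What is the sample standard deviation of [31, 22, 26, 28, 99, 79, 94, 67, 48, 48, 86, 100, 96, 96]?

30.6981

Step 1: Compute the mean: 65.7143
Step 2: Sum of squared deviations from the mean: 12250.8571
Step 3: Sample variance = 12250.8571 / 13 = 942.3736
Step 4: Standard deviation = sqrt(942.3736) = 30.6981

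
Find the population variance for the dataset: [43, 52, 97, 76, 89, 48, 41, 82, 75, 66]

359.29

Step 1: Compute the mean: (43 + 52 + 97 + 76 + 89 + 48 + 41 + 82 + 75 + 66) / 10 = 66.9
Step 2: Compute squared deviations from the mean:
  (43 - 66.9)^2 = 571.21
  (52 - 66.9)^2 = 222.01
  (97 - 66.9)^2 = 906.01
  (76 - 66.9)^2 = 82.81
  (89 - 66.9)^2 = 488.41
  (48 - 66.9)^2 = 357.21
  (41 - 66.9)^2 = 670.81
  (82 - 66.9)^2 = 228.01
  (75 - 66.9)^2 = 65.61
  (66 - 66.9)^2 = 0.81
Step 3: Sum of squared deviations = 3592.9
Step 4: Population variance = 3592.9 / 10 = 359.29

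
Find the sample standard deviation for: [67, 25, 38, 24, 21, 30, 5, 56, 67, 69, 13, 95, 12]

27.7844

Step 1: Compute the mean: 40.1538
Step 2: Sum of squared deviations from the mean: 9263.6923
Step 3: Sample variance = 9263.6923 / 12 = 771.9744
Step 4: Standard deviation = sqrt(771.9744) = 27.7844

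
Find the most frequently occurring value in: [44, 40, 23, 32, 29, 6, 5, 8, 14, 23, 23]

23

Step 1: Count the frequency of each value:
  5: appears 1 time(s)
  6: appears 1 time(s)
  8: appears 1 time(s)
  14: appears 1 time(s)
  23: appears 3 time(s)
  29: appears 1 time(s)
  32: appears 1 time(s)
  40: appears 1 time(s)
  44: appears 1 time(s)
Step 2: The value 23 appears most frequently (3 times).
Step 3: Mode = 23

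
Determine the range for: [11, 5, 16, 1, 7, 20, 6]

19

Step 1: Identify the maximum value: max = 20
Step 2: Identify the minimum value: min = 1
Step 3: Range = max - min = 20 - 1 = 19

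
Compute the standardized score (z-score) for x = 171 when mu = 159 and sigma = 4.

3

Step 1: Recall the z-score formula: z = (x - mu) / sigma
Step 2: Substitute values: z = (171 - 159) / 4
Step 3: z = 12 / 4 = 3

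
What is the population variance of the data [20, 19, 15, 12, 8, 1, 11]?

37.0612

Step 1: Compute the mean: (20 + 19 + 15 + 12 + 8 + 1 + 11) / 7 = 12.2857
Step 2: Compute squared deviations from the mean:
  (20 - 12.2857)^2 = 59.5102
  (19 - 12.2857)^2 = 45.0816
  (15 - 12.2857)^2 = 7.3673
  (12 - 12.2857)^2 = 0.0816
  (8 - 12.2857)^2 = 18.3673
  (1 - 12.2857)^2 = 127.3673
  (11 - 12.2857)^2 = 1.6531
Step 3: Sum of squared deviations = 259.4286
Step 4: Population variance = 259.4286 / 7 = 37.0612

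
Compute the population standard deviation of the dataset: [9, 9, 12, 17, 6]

3.7202

Step 1: Compute the mean: 10.6
Step 2: Sum of squared deviations from the mean: 69.2
Step 3: Population variance = 69.2 / 5 = 13.84
Step 4: Standard deviation = sqrt(13.84) = 3.7202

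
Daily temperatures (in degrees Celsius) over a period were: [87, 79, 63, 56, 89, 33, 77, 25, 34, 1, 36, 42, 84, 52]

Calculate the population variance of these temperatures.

672.551

Step 1: Compute the mean: (87 + 79 + 63 + 56 + 89 + 33 + 77 + 25 + 34 + 1 + 36 + 42 + 84 + 52) / 14 = 54.1429
Step 2: Compute squared deviations from the mean:
  (87 - 54.1429)^2 = 1079.5918
  (79 - 54.1429)^2 = 617.8776
  (63 - 54.1429)^2 = 78.449
  (56 - 54.1429)^2 = 3.449
  (89 - 54.1429)^2 = 1215.0204
  (33 - 54.1429)^2 = 447.0204
  (77 - 54.1429)^2 = 522.449
  (25 - 54.1429)^2 = 849.3061
  (34 - 54.1429)^2 = 405.7347
  (1 - 54.1429)^2 = 2824.1633
  (36 - 54.1429)^2 = 329.1633
  (42 - 54.1429)^2 = 147.449
  (84 - 54.1429)^2 = 891.449
  (52 - 54.1429)^2 = 4.5918
Step 3: Sum of squared deviations = 9415.7143
Step 4: Population variance = 9415.7143 / 14 = 672.551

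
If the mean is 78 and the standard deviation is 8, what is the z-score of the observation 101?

2.875

Step 1: Recall the z-score formula: z = (x - mu) / sigma
Step 2: Substitute values: z = (101 - 78) / 8
Step 3: z = 23 / 8 = 2.875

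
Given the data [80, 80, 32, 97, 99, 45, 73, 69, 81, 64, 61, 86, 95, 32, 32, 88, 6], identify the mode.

32

Step 1: Count the frequency of each value:
  6: appears 1 time(s)
  32: appears 3 time(s)
  45: appears 1 time(s)
  61: appears 1 time(s)
  64: appears 1 time(s)
  69: appears 1 time(s)
  73: appears 1 time(s)
  80: appears 2 time(s)
  81: appears 1 time(s)
  86: appears 1 time(s)
  88: appears 1 time(s)
  95: appears 1 time(s)
  97: appears 1 time(s)
  99: appears 1 time(s)
Step 2: The value 32 appears most frequently (3 times).
Step 3: Mode = 32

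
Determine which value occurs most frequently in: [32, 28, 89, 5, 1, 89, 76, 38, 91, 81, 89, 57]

89

Step 1: Count the frequency of each value:
  1: appears 1 time(s)
  5: appears 1 time(s)
  28: appears 1 time(s)
  32: appears 1 time(s)
  38: appears 1 time(s)
  57: appears 1 time(s)
  76: appears 1 time(s)
  81: appears 1 time(s)
  89: appears 3 time(s)
  91: appears 1 time(s)
Step 2: The value 89 appears most frequently (3 times).
Step 3: Mode = 89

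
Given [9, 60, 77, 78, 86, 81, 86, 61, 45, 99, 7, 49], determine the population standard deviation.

28.3681

Step 1: Compute the mean: 61.5
Step 2: Sum of squared deviations from the mean: 9657
Step 3: Population variance = 9657 / 12 = 804.75
Step 4: Standard deviation = sqrt(804.75) = 28.3681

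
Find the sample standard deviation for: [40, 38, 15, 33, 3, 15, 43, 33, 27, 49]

14.5235

Step 1: Compute the mean: 29.6
Step 2: Sum of squared deviations from the mean: 1898.4
Step 3: Sample variance = 1898.4 / 9 = 210.9333
Step 4: Standard deviation = sqrt(210.9333) = 14.5235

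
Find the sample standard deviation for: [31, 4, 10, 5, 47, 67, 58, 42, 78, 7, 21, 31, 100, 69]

30.4035

Step 1: Compute the mean: 40.7143
Step 2: Sum of squared deviations from the mean: 12016.8571
Step 3: Sample variance = 12016.8571 / 13 = 924.3736
Step 4: Standard deviation = sqrt(924.3736) = 30.4035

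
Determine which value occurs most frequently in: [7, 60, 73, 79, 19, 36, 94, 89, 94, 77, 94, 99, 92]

94

Step 1: Count the frequency of each value:
  7: appears 1 time(s)
  19: appears 1 time(s)
  36: appears 1 time(s)
  60: appears 1 time(s)
  73: appears 1 time(s)
  77: appears 1 time(s)
  79: appears 1 time(s)
  89: appears 1 time(s)
  92: appears 1 time(s)
  94: appears 3 time(s)
  99: appears 1 time(s)
Step 2: The value 94 appears most frequently (3 times).
Step 3: Mode = 94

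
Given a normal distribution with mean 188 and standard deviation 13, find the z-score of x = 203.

1.1538

Step 1: Recall the z-score formula: z = (x - mu) / sigma
Step 2: Substitute values: z = (203 - 188) / 13
Step 3: z = 15 / 13 = 1.1538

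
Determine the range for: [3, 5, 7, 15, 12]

12

Step 1: Identify the maximum value: max = 15
Step 2: Identify the minimum value: min = 3
Step 3: Range = max - min = 15 - 3 = 12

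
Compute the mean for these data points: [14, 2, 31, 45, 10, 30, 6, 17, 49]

22.6667

Step 1: Sum all values: 14 + 2 + 31 + 45 + 10 + 30 + 6 + 17 + 49 = 204
Step 2: Count the number of values: n = 9
Step 3: Mean = sum / n = 204 / 9 = 22.6667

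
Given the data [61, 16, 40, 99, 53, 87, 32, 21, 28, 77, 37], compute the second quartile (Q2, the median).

40

Step 1: Sort the data: [16, 21, 28, 32, 37, 40, 53, 61, 77, 87, 99]
Step 2: n = 11
Step 3: Q2 is the median. Since n is odd, it is the middle value at position 6: 40
Step 4: Q2 = 40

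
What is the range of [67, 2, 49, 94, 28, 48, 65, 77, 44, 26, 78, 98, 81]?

96

Step 1: Identify the maximum value: max = 98
Step 2: Identify the minimum value: min = 2
Step 3: Range = max - min = 98 - 2 = 96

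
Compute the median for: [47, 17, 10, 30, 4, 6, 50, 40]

23.5

Step 1: Sort the data in ascending order: [4, 6, 10, 17, 30, 40, 47, 50]
Step 2: The number of values is n = 8.
Step 3: Since n is even, the median is the average of positions 4 and 5:
  Median = (17 + 30) / 2 = 23.5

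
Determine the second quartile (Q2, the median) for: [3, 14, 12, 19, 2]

12

Step 1: Sort the data: [2, 3, 12, 14, 19]
Step 2: n = 5
Step 3: Q2 is the median. Since n is odd, it is the middle value at position 3: 12
Step 4: Q2 = 12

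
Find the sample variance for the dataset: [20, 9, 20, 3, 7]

60.7

Step 1: Compute the mean: (20 + 9 + 20 + 3 + 7) / 5 = 11.8
Step 2: Compute squared deviations from the mean:
  (20 - 11.8)^2 = 67.24
  (9 - 11.8)^2 = 7.84
  (20 - 11.8)^2 = 67.24
  (3 - 11.8)^2 = 77.44
  (7 - 11.8)^2 = 23.04
Step 3: Sum of squared deviations = 242.8
Step 4: Sample variance = 242.8 / 4 = 60.7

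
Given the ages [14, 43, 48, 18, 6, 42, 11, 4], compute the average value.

23.25

Step 1: Sum all values: 14 + 43 + 48 + 18 + 6 + 42 + 11 + 4 = 186
Step 2: Count the number of values: n = 8
Step 3: Mean = sum / n = 186 / 8 = 23.25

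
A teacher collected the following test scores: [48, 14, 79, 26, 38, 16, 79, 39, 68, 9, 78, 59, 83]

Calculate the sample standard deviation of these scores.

27.2686

Step 1: Compute the mean: 48.9231
Step 2: Sum of squared deviations from the mean: 8922.9231
Step 3: Sample variance = 8922.9231 / 12 = 743.5769
Step 4: Standard deviation = sqrt(743.5769) = 27.2686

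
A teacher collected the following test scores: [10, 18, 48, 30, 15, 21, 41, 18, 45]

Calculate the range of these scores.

38

Step 1: Identify the maximum value: max = 48
Step 2: Identify the minimum value: min = 10
Step 3: Range = max - min = 48 - 10 = 38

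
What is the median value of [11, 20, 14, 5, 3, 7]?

9

Step 1: Sort the data in ascending order: [3, 5, 7, 11, 14, 20]
Step 2: The number of values is n = 6.
Step 3: Since n is even, the median is the average of positions 3 and 4:
  Median = (7 + 11) / 2 = 9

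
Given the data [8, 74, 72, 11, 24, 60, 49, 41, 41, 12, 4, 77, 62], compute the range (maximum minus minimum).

73

Step 1: Identify the maximum value: max = 77
Step 2: Identify the minimum value: min = 4
Step 3: Range = max - min = 77 - 4 = 73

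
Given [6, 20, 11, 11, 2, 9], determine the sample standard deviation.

6.047

Step 1: Compute the mean: 9.8333
Step 2: Sum of squared deviations from the mean: 182.8333
Step 3: Sample variance = 182.8333 / 5 = 36.5667
Step 4: Standard deviation = sqrt(36.5667) = 6.047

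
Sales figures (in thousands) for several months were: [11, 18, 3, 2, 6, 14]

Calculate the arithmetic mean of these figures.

9

Step 1: Sum all values: 11 + 18 + 3 + 2 + 6 + 14 = 54
Step 2: Count the number of values: n = 6
Step 3: Mean = sum / n = 54 / 6 = 9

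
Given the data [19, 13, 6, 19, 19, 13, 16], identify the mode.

19

Step 1: Count the frequency of each value:
  6: appears 1 time(s)
  13: appears 2 time(s)
  16: appears 1 time(s)
  19: appears 3 time(s)
Step 2: The value 19 appears most frequently (3 times).
Step 3: Mode = 19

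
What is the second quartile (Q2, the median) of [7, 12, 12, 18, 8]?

12

Step 1: Sort the data: [7, 8, 12, 12, 18]
Step 2: n = 5
Step 3: Q2 is the median. Since n is odd, it is the middle value at position 3: 12
Step 4: Q2 = 12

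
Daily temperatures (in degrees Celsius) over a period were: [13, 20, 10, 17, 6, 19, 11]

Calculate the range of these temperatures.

14

Step 1: Identify the maximum value: max = 20
Step 2: Identify the minimum value: min = 6
Step 3: Range = max - min = 20 - 6 = 14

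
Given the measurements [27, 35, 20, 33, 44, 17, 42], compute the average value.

31.1429

Step 1: Sum all values: 27 + 35 + 20 + 33 + 44 + 17 + 42 = 218
Step 2: Count the number of values: n = 7
Step 3: Mean = sum / n = 218 / 7 = 31.1429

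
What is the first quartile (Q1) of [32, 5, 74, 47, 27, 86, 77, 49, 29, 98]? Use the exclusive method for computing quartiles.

28.5

Step 1: Sort the data: [5, 27, 29, 32, 47, 49, 74, 77, 86, 98]
Step 2: n = 10
Step 3: Using the exclusive quartile method:
  Q1 = 28.5
  Q2 (median) = 48
  Q3 = 79.25
  IQR = Q3 - Q1 = 79.25 - 28.5 = 50.75
Step 4: Q1 = 28.5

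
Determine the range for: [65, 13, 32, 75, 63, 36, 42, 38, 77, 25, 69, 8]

69

Step 1: Identify the maximum value: max = 77
Step 2: Identify the minimum value: min = 8
Step 3: Range = max - min = 77 - 8 = 69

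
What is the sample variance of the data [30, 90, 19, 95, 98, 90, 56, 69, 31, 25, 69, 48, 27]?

870.2692

Step 1: Compute the mean: (30 + 90 + 19 + 95 + 98 + 90 + 56 + 69 + 31 + 25 + 69 + 48 + 27) / 13 = 57.4615
Step 2: Compute squared deviations from the mean:
  (30 - 57.4615)^2 = 754.1361
  (90 - 57.4615)^2 = 1058.7515
  (19 - 57.4615)^2 = 1479.2899
  (95 - 57.4615)^2 = 1409.1361
  (98 - 57.4615)^2 = 1643.3669
  (90 - 57.4615)^2 = 1058.7515
  (56 - 57.4615)^2 = 2.1361
  (69 - 57.4615)^2 = 133.1361
  (31 - 57.4615)^2 = 700.213
  (25 - 57.4615)^2 = 1053.7515
  (69 - 57.4615)^2 = 133.1361
  (48 - 57.4615)^2 = 89.5207
  (27 - 57.4615)^2 = 927.9053
Step 3: Sum of squared deviations = 10443.2308
Step 4: Sample variance = 10443.2308 / 12 = 870.2692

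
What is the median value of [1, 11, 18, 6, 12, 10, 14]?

11

Step 1: Sort the data in ascending order: [1, 6, 10, 11, 12, 14, 18]
Step 2: The number of values is n = 7.
Step 3: Since n is odd, the median is the middle value at position 4: 11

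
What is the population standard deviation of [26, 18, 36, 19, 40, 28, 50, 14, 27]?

10.9036

Step 1: Compute the mean: 28.6667
Step 2: Sum of squared deviations from the mean: 1070
Step 3: Population variance = 1070 / 9 = 118.8889
Step 4: Standard deviation = sqrt(118.8889) = 10.9036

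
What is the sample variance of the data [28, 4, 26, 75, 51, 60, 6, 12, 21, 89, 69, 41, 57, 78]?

802.0714

Step 1: Compute the mean: (28 + 4 + 26 + 75 + 51 + 60 + 6 + 12 + 21 + 89 + 69 + 41 + 57 + 78) / 14 = 44.0714
Step 2: Compute squared deviations from the mean:
  (28 - 44.0714)^2 = 258.2908
  (4 - 44.0714)^2 = 1605.7194
  (26 - 44.0714)^2 = 326.5765
  (75 - 44.0714)^2 = 956.5765
  (51 - 44.0714)^2 = 48.0051
  (60 - 44.0714)^2 = 253.7194
  (6 - 44.0714)^2 = 1449.4337
  (12 - 44.0714)^2 = 1028.5765
  (21 - 44.0714)^2 = 532.2908
  (89 - 44.0714)^2 = 2018.5765
  (69 - 44.0714)^2 = 621.4337
  (41 - 44.0714)^2 = 9.4337
  (57 - 44.0714)^2 = 167.148
  (78 - 44.0714)^2 = 1151.148
Step 3: Sum of squared deviations = 10426.9286
Step 4: Sample variance = 10426.9286 / 13 = 802.0714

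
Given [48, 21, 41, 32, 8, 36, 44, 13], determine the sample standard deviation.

14.8029

Step 1: Compute the mean: 30.375
Step 2: Sum of squared deviations from the mean: 1533.875
Step 3: Sample variance = 1533.875 / 7 = 219.125
Step 4: Standard deviation = sqrt(219.125) = 14.8029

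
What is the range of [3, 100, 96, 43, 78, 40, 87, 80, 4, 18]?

97

Step 1: Identify the maximum value: max = 100
Step 2: Identify the minimum value: min = 3
Step 3: Range = max - min = 100 - 3 = 97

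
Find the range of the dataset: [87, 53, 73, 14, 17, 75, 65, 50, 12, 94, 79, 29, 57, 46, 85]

82

Step 1: Identify the maximum value: max = 94
Step 2: Identify the minimum value: min = 12
Step 3: Range = max - min = 94 - 12 = 82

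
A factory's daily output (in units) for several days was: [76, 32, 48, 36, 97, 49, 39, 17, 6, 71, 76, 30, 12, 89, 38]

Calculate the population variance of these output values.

740.3289

Step 1: Compute the mean: (76 + 32 + 48 + 36 + 97 + 49 + 39 + 17 + 6 + 71 + 76 + 30 + 12 + 89 + 38) / 15 = 47.7333
Step 2: Compute squared deviations from the mean:
  (76 - 47.7333)^2 = 799.0044
  (32 - 47.7333)^2 = 247.5378
  (48 - 47.7333)^2 = 0.0711
  (36 - 47.7333)^2 = 137.6711
  (97 - 47.7333)^2 = 2427.2044
  (49 - 47.7333)^2 = 1.6044
  (39 - 47.7333)^2 = 76.2711
  (17 - 47.7333)^2 = 944.5378
  (6 - 47.7333)^2 = 1741.6711
  (71 - 47.7333)^2 = 541.3378
  (76 - 47.7333)^2 = 799.0044
  (30 - 47.7333)^2 = 314.4711
  (12 - 47.7333)^2 = 1276.8711
  (89 - 47.7333)^2 = 1702.9378
  (38 - 47.7333)^2 = 94.7378
Step 3: Sum of squared deviations = 11104.9333
Step 4: Population variance = 11104.9333 / 15 = 740.3289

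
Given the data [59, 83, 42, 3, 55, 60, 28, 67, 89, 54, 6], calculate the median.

55

Step 1: Sort the data in ascending order: [3, 6, 28, 42, 54, 55, 59, 60, 67, 83, 89]
Step 2: The number of values is n = 11.
Step 3: Since n is odd, the median is the middle value at position 6: 55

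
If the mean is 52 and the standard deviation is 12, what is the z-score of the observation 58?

0.5

Step 1: Recall the z-score formula: z = (x - mu) / sigma
Step 2: Substitute values: z = (58 - 52) / 12
Step 3: z = 6 / 12 = 0.5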